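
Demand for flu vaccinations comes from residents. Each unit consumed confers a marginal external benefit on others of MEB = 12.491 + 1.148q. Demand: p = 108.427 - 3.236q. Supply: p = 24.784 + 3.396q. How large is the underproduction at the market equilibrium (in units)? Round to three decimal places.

Market equilibrium (private): 24.784 + 3.396q = 108.427 - 3.236q → q_m = 12.6120.
Social marginal benefit = demand + MEB = 120.918 - 2.088q.
Set SMB = MC: 120.918 - 2.088q = 24.784 + 3.396q → q* = 17.5299.
Gap = |12.6120 − 17.5299| = 4.9179.

4.918 units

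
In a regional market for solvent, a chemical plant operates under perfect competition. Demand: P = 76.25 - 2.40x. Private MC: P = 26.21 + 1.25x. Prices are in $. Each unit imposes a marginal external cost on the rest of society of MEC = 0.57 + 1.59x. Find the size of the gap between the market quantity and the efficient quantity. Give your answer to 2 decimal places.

4.27 units

Market equilibrium (private): 26.21 + 1.25x = 76.25 - 2.40x → x_m = 13.7096.
Social marginal cost = private MC + MEC = 26.78 + 2.84x.
Set SMC = demand: 26.78 + 2.84x = 76.25 - 2.40x → x* = 9.4408.
Gap = |13.7096 − 9.4408| = 4.2688.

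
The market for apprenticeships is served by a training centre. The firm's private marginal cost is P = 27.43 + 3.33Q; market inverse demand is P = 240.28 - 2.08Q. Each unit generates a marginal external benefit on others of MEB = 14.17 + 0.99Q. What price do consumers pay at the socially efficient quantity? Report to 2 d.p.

P = 133.45

Social marginal cost = private MC − MEB = 13.26 + 2.34Q.
Set SMC = demand: 13.26 + 2.34Q = 240.28 - 2.08Q → Q* = 51.3620.
Consumer price on the demand curve at Q*: 240.28 − 2.08×51.3620 = 133.4470.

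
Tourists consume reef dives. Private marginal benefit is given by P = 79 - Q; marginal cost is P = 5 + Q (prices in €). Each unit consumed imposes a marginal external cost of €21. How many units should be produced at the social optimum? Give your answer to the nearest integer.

Q* = 27

Social marginal benefit = demand − MEC = 58 - Q.
Set SMB = MC: 58 - Q = 5 + Q → Q* = 26.5000.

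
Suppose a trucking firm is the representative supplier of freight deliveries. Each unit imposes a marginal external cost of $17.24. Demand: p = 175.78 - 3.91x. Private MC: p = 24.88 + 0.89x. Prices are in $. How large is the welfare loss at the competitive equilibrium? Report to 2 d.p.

Market equilibrium (private): 24.88 + 0.89x = 175.78 - 3.91x → x_m = 31.4375.
Social marginal cost = private MC + MEC = 42.12 + 0.89x.
Set SMC = demand: 42.12 + 0.89x = 175.78 - 3.91x → x* = 27.8458.
Between x* and x_m the wedge SMC − demand runs linearly from 0 to MEC(x_m), so the loss is a triangle.
DWL = ½ × 3.5917 × 17.2400 = 30.9605.

DWL = $30.96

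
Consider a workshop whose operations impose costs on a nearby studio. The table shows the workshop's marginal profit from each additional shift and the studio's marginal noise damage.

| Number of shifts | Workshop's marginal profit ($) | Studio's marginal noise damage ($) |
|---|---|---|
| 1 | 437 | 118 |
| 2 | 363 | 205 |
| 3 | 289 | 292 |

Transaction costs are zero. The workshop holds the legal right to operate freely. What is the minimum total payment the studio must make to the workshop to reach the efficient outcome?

$289

Left alone the workshop would choose level 3 (marginal profit stays positive).
Efficient level: k* = 2 (marginal profit ≥ marginal noise damage through 2).
The studio must at least cover the workshop's forgone profit from cutting 3→2: 289 = 289.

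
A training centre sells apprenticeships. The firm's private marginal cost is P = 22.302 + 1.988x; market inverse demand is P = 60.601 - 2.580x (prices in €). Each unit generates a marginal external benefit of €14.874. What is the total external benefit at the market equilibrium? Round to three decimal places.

Market equilibrium (private): 22.302 + 1.988x = 60.601 - 2.580x → x_m = 8.3842.
Total external benefit = MEB × x_m = 14.874 × 8.3842 = 124.7066.

€124.707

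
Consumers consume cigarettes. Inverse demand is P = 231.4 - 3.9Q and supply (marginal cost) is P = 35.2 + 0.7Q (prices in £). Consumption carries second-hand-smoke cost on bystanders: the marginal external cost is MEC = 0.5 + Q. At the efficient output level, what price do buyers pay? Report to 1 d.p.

Social marginal benefit = demand − MEC = 230.9 - 4.9Q.
Set SMB = MC: 230.9 - 4.9Q = 35.2 + 0.7Q → Q* = 34.9464.
Consumer price on the demand curve at Q*: 231.4 − 3.9×34.9464 = 95.1090.

P = £95.1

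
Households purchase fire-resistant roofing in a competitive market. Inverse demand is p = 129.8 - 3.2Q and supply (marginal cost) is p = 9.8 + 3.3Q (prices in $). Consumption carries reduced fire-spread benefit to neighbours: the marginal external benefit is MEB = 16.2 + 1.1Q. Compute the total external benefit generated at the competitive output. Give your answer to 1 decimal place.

$486.5

Market equilibrium (private): 9.8 + 3.3Q = 129.8 - 3.2Q → Q_m = 18.4615.
Total external benefit = ∫₀^{Q_m} (16.2 + 1.1Q) dQ = 16.2×18.4615 + ½×1.1×18.4615² = 486.5311.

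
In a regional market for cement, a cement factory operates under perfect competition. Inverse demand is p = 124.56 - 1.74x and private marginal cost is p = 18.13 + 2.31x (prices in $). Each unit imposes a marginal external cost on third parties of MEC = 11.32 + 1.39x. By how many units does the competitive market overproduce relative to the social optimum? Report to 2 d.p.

Market equilibrium (private): 18.13 + 2.31x = 124.56 - 1.74x → x_m = 26.2790.
Social marginal cost = private MC + MEC = 29.45 + 3.70x.
Set SMC = demand: 29.45 + 3.70x = 124.56 - 1.74x → x* = 17.4835.
Gap = |26.2790 − 17.4835| = 8.7955.

8.80 units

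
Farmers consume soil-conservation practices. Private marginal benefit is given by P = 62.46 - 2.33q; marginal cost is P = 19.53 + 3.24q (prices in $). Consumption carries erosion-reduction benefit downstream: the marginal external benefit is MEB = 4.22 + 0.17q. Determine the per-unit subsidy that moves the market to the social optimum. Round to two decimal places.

Social marginal benefit = demand + MEB = 66.68 - 2.16q.
Set SMB = MC: 66.68 - 2.16q = 19.53 + 3.24q → q* = 8.7315.
The Pigouvian subsidy equals MEB at q*: 4.22 + 0.17×8.7315 = 5.7044.

subsidy = $5.70 per unit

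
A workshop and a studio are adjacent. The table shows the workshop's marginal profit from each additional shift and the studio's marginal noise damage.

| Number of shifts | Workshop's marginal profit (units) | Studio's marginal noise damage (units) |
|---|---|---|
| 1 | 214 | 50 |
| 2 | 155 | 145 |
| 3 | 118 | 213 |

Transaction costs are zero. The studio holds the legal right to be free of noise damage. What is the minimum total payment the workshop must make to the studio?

195

Efficient level: marginal profit ≥ marginal noise damage through level 2, so k* = 2.
With the studio holding the right, the workshop must at least compensate total damage at k*: 50 + 145 = 195.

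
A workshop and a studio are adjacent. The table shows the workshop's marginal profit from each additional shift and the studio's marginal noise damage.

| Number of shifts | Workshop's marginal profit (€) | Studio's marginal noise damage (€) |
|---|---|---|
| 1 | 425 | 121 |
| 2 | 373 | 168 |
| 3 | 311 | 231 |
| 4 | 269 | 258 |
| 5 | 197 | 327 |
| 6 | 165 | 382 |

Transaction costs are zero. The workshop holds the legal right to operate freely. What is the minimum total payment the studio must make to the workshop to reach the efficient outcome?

€362

Left alone the workshop would choose level 6 (marginal profit stays positive).
Efficient level: k* = 4 (marginal profit ≥ marginal noise damage through 4).
The studio must at least cover the workshop's forgone profit from cutting 6→4: 197 + 165 = 362.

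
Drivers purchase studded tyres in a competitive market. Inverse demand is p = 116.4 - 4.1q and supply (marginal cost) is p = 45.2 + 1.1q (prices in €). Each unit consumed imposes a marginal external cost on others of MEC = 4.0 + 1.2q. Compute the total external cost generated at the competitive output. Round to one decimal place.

Market equilibrium (private): 45.2 + 1.1q = 116.4 - 4.1q → q_m = 13.6923.
Total external cost = ∫₀^{q_m} (4.0 + 1.2q) dq = 4.0×13.6923 + ½×1.2×13.6923² = 167.2566.

€167.3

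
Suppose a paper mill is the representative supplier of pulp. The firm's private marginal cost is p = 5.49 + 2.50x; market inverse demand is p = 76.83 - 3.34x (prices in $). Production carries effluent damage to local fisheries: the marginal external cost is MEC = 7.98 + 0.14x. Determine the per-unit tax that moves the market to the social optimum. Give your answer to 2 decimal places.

tax = $9.46 per unit

Social marginal cost = private MC + MEC = 13.47 + 2.64x.
Set SMC = demand: 13.47 + 2.64x = 76.83 - 3.34x → x* = 10.5953.
The Pigouvian tax equals MEC at x*: 7.98 + 0.14×10.5953 = 9.4633.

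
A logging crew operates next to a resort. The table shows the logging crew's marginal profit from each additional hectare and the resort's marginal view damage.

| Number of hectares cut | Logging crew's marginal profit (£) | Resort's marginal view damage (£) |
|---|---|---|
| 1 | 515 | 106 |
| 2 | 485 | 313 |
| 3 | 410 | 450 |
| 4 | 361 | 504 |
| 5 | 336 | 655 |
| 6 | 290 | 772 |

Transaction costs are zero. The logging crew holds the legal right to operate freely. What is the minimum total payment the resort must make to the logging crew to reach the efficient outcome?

£1397

Left alone the logging crew would choose level 6 (marginal profit stays positive).
Efficient level: k* = 2 (marginal profit ≥ marginal view damage through 2).
The resort must at least cover the logging crew's forgone profit from cutting 6→2: 410 + 361 + 336 + 290 = 1397.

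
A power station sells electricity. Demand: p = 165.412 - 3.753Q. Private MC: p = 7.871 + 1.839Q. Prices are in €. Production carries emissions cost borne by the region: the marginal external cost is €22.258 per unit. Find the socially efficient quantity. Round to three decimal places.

Q* = 24.192

Social marginal cost = private MC + MEC = 30.129 + 1.839Q.
Set SMC = demand: 30.129 + 1.839Q = 165.412 - 3.753Q → Q* = 24.1922.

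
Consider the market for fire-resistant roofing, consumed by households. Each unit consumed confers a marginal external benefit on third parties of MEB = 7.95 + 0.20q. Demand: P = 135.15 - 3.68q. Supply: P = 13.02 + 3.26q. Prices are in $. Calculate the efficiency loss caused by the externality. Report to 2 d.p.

Market equilibrium (private): 13.02 + 3.26q = 135.15 - 3.68q → q_m = 17.5980.
Social marginal benefit = demand + MEB = 143.10 - 3.48q.
Set SMB = MC: 143.10 - 3.48q = 13.02 + 3.26q → q* = 19.2997.
Between q* and q_m the wedge SMB − MC runs linearly from 0 to MEB(q_m), so the loss is a triangle.
DWL = ½ × 1.7017 × 11.4696 = 9.7589.

DWL = $9.76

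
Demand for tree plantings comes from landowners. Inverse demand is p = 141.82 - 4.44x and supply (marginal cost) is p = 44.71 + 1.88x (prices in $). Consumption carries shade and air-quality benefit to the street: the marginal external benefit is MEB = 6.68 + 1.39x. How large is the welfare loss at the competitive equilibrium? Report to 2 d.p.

Market equilibrium (private): 44.71 + 1.88x = 141.82 - 4.44x → x_m = 15.3655.
Social marginal benefit = demand + MEB = 148.50 - 3.05x.
Set SMB = MC: 148.50 - 3.05x = 44.71 + 1.88x → x* = 21.0527.
The welfare-loss triangle has base |x_m − x*| and height MEB(x_m) (the vertical gap between SMB and MC is zero at x* and MEB at x_m).
DWL = ½ × 5.6872 × 28.0381 = 79.7291.

DWL = $79.73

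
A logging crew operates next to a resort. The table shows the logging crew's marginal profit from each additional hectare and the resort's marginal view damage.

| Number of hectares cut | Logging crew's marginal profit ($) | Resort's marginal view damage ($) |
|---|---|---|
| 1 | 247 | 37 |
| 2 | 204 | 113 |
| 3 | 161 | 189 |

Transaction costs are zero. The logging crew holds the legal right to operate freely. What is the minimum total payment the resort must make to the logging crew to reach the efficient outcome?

$161

Left alone the logging crew would choose level 3 (marginal profit stays positive).
Efficient level: k* = 2 (marginal profit ≥ marginal view damage through 2).
The resort must at least cover the logging crew's forgone profit from cutting 3→2: 161 = 161.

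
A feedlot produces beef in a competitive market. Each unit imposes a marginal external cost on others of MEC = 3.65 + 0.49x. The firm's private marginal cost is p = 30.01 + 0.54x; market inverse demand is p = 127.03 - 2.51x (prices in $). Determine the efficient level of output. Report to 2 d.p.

x* = 26.38

Social marginal cost = private MC + MEC = 33.66 + 1.03x.
Set SMC = demand: 33.66 + 1.03x = 127.03 - 2.51x → x* = 26.3757.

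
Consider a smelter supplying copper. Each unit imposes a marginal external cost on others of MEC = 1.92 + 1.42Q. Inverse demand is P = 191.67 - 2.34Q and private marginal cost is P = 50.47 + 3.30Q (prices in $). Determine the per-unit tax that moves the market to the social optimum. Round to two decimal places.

tax = $29.93 per unit

Social marginal cost = private MC + MEC = 52.39 + 4.72Q.
Set SMC = demand: 52.39 + 4.72Q = 191.67 - 2.34Q → Q* = 19.7280.
The Pigouvian tax equals MEC at Q*: 1.92 + 1.42×19.7280 = 29.9338.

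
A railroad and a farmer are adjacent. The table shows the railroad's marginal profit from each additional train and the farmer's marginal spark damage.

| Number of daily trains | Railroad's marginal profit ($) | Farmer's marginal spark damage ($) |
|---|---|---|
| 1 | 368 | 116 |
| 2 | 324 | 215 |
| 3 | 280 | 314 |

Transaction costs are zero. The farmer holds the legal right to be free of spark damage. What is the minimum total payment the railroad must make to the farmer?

$331

Efficient level: marginal profit ≥ marginal spark damage through level 2, so k* = 2.
With the farmer holding the right, the railroad must at least compensate total damage at k*: 116 + 215 = 331.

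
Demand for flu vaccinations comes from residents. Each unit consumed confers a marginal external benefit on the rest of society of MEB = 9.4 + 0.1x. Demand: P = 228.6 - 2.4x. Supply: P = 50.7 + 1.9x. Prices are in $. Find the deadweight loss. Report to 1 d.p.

Market equilibrium (private): 50.7 + 1.9x = 228.6 - 2.4x → x_m = 41.3721.
Social marginal benefit = demand + MEB = 238.0 - 2.3x.
Set SMB = MC: 238.0 - 2.3x = 50.7 + 1.9x → x* = 44.5952.
Between x* and x_m the wedge SMB − MC runs linearly from 0 to MEB(x_m), so the loss is a triangle.
DWL = ½ × 3.2231 × 13.5372 = 21.8159.

DWL = $21.8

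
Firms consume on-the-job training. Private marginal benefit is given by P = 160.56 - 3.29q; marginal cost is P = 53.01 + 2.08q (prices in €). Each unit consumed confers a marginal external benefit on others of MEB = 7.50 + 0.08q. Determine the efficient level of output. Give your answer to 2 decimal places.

q* = 21.75

Social marginal benefit = demand + MEB = 168.06 - 3.21q.
Set SMB = MC: 168.06 - 3.21q = 53.01 + 2.08q → q* = 21.7486.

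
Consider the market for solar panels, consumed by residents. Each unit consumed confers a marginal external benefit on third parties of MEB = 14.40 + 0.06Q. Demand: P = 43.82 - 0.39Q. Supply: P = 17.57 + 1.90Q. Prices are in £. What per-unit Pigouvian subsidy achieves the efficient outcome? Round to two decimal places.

subsidy = £15.49 per unit

Social marginal benefit = demand + MEB = 58.22 - 0.33Q.
Set SMB = MC: 58.22 - 0.33Q = 17.57 + 1.90Q → Q* = 18.2287.
The Pigouvian subsidy equals MEB at Q*: 14.40 + 0.06×18.2287 = 15.4937.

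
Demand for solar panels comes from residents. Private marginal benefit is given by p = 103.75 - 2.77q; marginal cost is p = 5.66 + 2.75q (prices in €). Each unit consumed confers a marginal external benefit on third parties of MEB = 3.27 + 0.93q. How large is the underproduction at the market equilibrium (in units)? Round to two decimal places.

Market equilibrium (private): 5.66 + 2.75q = 103.75 - 2.77q → q_m = 17.7699.
Social marginal benefit = demand + MEB = 107.02 - 1.84q.
Set SMB = MC: 107.02 - 1.84q = 5.66 + 2.75q → q* = 22.0828.
Gap = |17.7699 − 22.0828| = 4.3129.

4.31 units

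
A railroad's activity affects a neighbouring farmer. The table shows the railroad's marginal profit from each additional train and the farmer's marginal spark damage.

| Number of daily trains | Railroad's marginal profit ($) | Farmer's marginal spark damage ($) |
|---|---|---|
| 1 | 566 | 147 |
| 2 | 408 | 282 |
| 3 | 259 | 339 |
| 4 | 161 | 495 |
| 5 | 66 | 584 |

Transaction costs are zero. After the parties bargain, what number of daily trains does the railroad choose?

2

Bargaining reaches the level where marginal profit last exceeds marginal spark damage.
That holds through level 2 (408 ≥ 282) but not at 3 (259 < 339).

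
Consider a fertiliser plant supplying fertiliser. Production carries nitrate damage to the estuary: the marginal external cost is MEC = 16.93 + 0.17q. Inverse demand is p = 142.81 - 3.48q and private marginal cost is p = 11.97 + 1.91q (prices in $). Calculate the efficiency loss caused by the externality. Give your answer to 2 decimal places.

Market equilibrium (private): 11.97 + 1.91q = 142.81 - 3.48q → q_m = 24.2746.
Social marginal cost = private MC + MEC = 28.90 + 2.08q.
Set SMC = demand: 28.90 + 2.08q = 142.81 - 3.48q → q* = 20.4874.
The loss is the area between SMC and demand from q* to q_m; with linear curves that's a triangle of height MEC(q_m).
DWL = ½ × 3.7872 × 21.0567 = 39.8730.

DWL = $39.87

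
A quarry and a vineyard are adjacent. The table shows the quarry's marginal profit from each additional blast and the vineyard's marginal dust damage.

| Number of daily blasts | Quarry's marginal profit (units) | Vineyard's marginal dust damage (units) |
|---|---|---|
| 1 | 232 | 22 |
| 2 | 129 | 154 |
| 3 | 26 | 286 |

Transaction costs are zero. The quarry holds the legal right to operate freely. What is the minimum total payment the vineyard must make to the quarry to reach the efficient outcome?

Left alone the quarry would choose level 3 (marginal profit stays positive).
Efficient level: k* = 1 (marginal profit ≥ marginal dust damage through 1).
The vineyard must at least cover the quarry's forgone profit from cutting 3→1: 129 + 26 = 155.

155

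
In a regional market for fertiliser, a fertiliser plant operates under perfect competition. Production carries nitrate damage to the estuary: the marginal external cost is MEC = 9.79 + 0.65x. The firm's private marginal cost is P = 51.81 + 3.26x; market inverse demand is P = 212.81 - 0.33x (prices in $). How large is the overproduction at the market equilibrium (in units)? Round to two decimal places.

Market equilibrium (private): 51.81 + 3.26x = 212.81 - 0.33x → x_m = 44.8468.
Social marginal cost = private MC + MEC = 61.60 + 3.91x.
Set SMC = demand: 61.60 + 3.91x = 212.81 - 0.33x → x* = 35.6627.
Gap = |44.8468 − 35.6627| = 9.1841.

9.18 units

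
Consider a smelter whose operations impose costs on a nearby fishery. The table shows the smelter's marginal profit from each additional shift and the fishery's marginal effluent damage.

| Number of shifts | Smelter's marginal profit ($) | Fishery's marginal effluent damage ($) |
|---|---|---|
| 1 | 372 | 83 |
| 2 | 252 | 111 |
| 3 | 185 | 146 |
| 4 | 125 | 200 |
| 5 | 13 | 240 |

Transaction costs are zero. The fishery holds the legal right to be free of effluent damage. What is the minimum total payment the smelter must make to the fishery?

Efficient level: marginal profit ≥ marginal effluent damage through level 3, so k* = 3.
With the fishery holding the right, the smelter must at least compensate total damage at k*: 83 + 111 + 146 = 340.

$340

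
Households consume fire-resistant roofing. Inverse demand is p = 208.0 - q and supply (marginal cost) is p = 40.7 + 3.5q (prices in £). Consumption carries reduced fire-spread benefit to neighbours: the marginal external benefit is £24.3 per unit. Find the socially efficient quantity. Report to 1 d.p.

q* = 42.6

Social marginal benefit = demand + MEB = 232.3 - q.
Set SMB = MC: 232.3 - q = 40.7 + 3.5q → q* = 42.5778.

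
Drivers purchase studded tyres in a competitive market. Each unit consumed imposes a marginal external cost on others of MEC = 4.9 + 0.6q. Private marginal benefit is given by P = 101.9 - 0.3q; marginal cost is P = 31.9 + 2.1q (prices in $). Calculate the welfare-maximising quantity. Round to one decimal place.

Social marginal benefit = demand − MEC = 97.0 - 0.9q.
Set SMB = MC: 97.0 - 0.9q = 31.9 + 2.1q → q* = 21.7000.

q* = 21.7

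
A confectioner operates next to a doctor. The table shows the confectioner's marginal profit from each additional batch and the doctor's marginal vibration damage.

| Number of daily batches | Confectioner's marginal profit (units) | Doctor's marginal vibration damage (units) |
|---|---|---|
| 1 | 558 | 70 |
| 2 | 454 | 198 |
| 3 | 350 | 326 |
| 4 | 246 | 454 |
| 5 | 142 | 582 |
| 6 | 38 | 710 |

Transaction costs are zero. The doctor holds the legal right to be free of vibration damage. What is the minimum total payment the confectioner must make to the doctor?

594

Efficient level: marginal profit ≥ marginal vibration damage through level 3, so k* = 3.
With the doctor holding the right, the confectioner must at least compensate total damage at k*: 70 + 198 + 326 = 594.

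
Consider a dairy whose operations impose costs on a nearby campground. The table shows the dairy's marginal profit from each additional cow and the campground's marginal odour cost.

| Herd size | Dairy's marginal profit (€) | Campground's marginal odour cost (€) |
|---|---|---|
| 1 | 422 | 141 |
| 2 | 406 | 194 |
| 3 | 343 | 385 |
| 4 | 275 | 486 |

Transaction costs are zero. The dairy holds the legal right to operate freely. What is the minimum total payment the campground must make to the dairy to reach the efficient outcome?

Left alone the dairy would choose level 4 (marginal profit stays positive).
Efficient level: k* = 2 (marginal profit ≥ marginal odour cost through 2).
The campground must at least cover the dairy's forgone profit from cutting 4→2: 343 + 275 = 618.

€618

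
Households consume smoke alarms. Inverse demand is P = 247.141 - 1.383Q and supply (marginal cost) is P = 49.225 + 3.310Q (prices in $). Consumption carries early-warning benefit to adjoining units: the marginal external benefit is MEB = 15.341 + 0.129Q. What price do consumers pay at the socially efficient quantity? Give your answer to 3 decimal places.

P = $182.519

Social marginal benefit = demand + MEB = 262.482 - 1.254Q.
Set SMB = MC: 262.482 - 1.254Q = 49.225 + 3.310Q → Q* = 46.7259.
Consumer price on the demand curve at Q*: 247.141 − 1.383×46.7259 = 182.5191.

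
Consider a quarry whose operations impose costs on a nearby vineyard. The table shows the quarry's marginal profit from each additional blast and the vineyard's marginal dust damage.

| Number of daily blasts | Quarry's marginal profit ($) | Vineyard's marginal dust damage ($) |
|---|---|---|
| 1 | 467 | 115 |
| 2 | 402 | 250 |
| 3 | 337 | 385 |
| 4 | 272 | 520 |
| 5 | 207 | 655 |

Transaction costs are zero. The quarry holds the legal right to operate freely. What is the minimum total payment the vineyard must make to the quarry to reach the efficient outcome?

$816

Left alone the quarry would choose level 5 (marginal profit stays positive).
Efficient level: k* = 2 (marginal profit ≥ marginal dust damage through 2).
The vineyard must at least cover the quarry's forgone profit from cutting 5→2: 337 + 272 + 207 = 816.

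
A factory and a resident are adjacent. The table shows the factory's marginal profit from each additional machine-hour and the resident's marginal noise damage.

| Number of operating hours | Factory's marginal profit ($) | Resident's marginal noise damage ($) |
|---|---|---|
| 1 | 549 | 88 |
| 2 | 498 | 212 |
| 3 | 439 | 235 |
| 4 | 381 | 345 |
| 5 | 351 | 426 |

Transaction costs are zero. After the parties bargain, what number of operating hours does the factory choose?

4

Bargaining reaches the level where marginal profit last exceeds marginal noise damage.
That holds through level 4 (381 ≥ 345) but not at 5 (351 < 426).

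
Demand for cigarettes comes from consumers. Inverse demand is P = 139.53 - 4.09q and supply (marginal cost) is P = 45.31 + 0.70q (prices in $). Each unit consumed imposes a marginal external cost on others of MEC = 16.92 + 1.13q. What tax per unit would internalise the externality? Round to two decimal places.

tax = $31.67 per unit

Social marginal benefit = demand − MEC = 122.61 - 5.22q.
Set SMB = MC: 122.61 - 5.22q = 45.31 + 0.70q → q* = 13.0574.
The Pigouvian tax equals MEC at q*: 16.92 + 1.13×13.0574 = 31.6749.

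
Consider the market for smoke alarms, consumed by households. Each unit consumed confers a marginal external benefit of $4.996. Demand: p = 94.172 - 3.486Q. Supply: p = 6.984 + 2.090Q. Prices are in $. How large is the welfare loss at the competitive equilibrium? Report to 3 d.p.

Market equilibrium (private): 6.984 + 2.090Q = 94.172 - 3.486Q → Q_m = 15.6363.
Social marginal benefit = demand + MEB = 99.168 - 3.486Q.
Set SMB = MC: 99.168 - 3.486Q = 6.984 + 2.090Q → Q* = 16.5323.
Height of the DWL triangle at Q_m is SMB(Q_m) − MC(Q_m) = MEB(Q_m) = 4.9960.
DWL = ½ × 0.8960 × 4.9960 = 2.2382.

DWL = $2.238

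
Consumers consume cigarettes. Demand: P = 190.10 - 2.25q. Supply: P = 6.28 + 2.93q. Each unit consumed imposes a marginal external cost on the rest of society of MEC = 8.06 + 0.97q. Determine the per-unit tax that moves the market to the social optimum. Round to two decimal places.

Social marginal benefit = demand − MEC = 182.04 - 3.22q.
Set SMB = MC: 182.04 - 3.22q = 6.28 + 2.93q → q* = 28.5789.
The Pigouvian tax equals MEC at q*: 8.06 + 0.97×28.5789 = 35.7815.

tax = 35.78 per unit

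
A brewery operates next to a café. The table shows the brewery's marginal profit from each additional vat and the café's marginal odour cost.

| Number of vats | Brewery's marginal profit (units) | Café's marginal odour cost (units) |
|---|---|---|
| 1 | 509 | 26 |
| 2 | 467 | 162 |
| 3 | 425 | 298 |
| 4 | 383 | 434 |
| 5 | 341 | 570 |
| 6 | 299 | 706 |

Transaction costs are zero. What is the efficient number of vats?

Bargaining reaches the level where marginal profit last exceeds marginal odour cost.
That holds through level 3 (425 ≥ 298) but not at 4 (383 < 434).

3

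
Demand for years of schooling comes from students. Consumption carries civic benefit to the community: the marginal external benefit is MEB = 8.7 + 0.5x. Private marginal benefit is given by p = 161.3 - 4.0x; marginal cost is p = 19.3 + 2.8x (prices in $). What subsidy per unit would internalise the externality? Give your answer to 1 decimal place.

Social marginal benefit = demand + MEB = 170.0 - 3.5x.
Set SMB = MC: 170.0 - 3.5x = 19.3 + 2.8x → x* = 23.9206.
The Pigouvian subsidy equals MEB at x*: 8.7 + 0.5×23.9206 = 20.6603.

subsidy = $20.7 per unit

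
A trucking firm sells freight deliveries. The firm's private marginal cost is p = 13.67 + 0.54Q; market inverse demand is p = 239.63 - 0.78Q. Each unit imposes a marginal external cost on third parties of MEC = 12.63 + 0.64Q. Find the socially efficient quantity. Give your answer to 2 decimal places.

Q* = 108.84

Social marginal cost = private MC + MEC = 26.30 + 1.18Q.
Set SMC = demand: 26.30 + 1.18Q = 239.63 - 0.78Q → Q* = 108.8418.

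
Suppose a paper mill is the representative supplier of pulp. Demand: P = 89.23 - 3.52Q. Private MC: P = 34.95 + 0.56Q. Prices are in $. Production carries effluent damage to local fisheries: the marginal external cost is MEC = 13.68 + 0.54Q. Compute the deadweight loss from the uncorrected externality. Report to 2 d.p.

DWL = $47.11

Market equilibrium (private): 34.95 + 0.56Q = 89.23 - 3.52Q → Q_m = 13.3039.
Social marginal cost = private MC + MEC = 48.63 + 1.10Q.
Set SMC = demand: 48.63 + 1.10Q = 89.23 - 3.52Q → Q* = 8.7879.
The welfare-loss triangle has base |Q_m − Q*| and height MEC(Q_m) (the vertical gap between SMC and demand is zero at Q* and MEC at Q_m).
DWL = ½ × 4.5160 × 20.8641 = 47.1111.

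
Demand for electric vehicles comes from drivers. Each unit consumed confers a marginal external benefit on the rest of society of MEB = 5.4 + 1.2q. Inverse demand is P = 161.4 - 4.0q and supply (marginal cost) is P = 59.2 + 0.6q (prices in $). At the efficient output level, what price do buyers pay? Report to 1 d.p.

P = $34.8

Social marginal benefit = demand + MEB = 166.8 - 2.8q.
Set SMB = MC: 166.8 - 2.8q = 59.2 + 0.6q → q* = 31.6471.
Consumer price on the demand curve at q*: 161.4 − 4.0×31.6471 = 34.8116.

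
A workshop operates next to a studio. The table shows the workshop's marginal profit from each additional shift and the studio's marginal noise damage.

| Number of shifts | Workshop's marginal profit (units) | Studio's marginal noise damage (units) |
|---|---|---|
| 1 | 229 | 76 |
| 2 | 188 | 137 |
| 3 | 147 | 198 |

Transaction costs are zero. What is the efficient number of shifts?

Bargaining reaches the level where marginal profit last exceeds marginal noise damage.
That holds through level 2 (188 ≥ 137) but not at 3 (147 < 198).

2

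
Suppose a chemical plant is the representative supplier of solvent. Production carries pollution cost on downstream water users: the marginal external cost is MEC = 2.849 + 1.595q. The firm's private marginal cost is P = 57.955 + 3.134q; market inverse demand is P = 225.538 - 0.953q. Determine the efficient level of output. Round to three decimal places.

Social marginal cost = private MC + MEC = 60.804 + 4.729q.
Set SMC = demand: 60.804 + 4.729q = 225.538 - 0.953q → q* = 28.9923.

q* = 28.992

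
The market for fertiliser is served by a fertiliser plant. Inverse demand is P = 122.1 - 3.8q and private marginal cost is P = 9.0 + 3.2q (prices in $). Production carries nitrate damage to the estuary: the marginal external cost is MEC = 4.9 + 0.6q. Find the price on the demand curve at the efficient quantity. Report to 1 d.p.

P = $68.0

Social marginal cost = private MC + MEC = 13.9 + 3.8q.
Set SMC = demand: 13.9 + 3.8q = 122.1 - 3.8q → q* = 14.2368.
Consumer price on the demand curve at q*: 122.1 − 3.8×14.2368 = 68.0002.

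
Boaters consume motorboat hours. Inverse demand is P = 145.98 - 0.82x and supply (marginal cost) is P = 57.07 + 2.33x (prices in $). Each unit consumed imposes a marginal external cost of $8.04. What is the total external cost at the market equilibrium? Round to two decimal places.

$226.93

Market equilibrium (private): 57.07 + 2.33x = 145.98 - 0.82x → x_m = 28.2254.
Total external cost = MEC × x_m = 8.04 × 28.2254 = 226.9322.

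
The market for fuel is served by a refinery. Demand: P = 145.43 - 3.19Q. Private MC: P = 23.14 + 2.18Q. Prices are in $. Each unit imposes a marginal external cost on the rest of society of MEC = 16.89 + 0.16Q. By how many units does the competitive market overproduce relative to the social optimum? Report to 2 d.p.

3.71 units

Market equilibrium (private): 23.14 + 2.18Q = 145.43 - 3.19Q → Q_m = 22.7728.
Social marginal cost = private MC + MEC = 40.03 + 2.34Q.
Set SMC = demand: 40.03 + 2.34Q = 145.43 - 3.19Q → Q* = 19.0597.
Gap = |22.7728 − 19.0597| = 3.7131.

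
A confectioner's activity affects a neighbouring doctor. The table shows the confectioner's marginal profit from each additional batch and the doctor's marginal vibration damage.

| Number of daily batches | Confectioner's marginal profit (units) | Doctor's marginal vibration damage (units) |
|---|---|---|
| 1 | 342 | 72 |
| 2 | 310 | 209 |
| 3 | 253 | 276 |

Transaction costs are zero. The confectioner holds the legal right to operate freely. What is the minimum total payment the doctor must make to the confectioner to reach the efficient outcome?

Left alone the confectioner would choose level 3 (marginal profit stays positive).
Efficient level: k* = 2 (marginal profit ≥ marginal vibration damage through 2).
The doctor must at least cover the confectioner's forgone profit from cutting 3→2: 253 = 253.

253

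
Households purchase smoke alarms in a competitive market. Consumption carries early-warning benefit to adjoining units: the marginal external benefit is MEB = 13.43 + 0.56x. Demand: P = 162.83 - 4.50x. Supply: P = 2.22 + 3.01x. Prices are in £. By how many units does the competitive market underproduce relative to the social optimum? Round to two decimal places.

3.66 units

Market equilibrium (private): 2.22 + 3.01x = 162.83 - 4.50x → x_m = 21.3862.
Social marginal benefit = demand + MEB = 176.26 - 3.94x.
Set SMB = MC: 176.26 - 3.94x = 2.22 + 3.01x → x* = 25.0417.
Gap = |21.3862 − 25.0417| = 3.6555.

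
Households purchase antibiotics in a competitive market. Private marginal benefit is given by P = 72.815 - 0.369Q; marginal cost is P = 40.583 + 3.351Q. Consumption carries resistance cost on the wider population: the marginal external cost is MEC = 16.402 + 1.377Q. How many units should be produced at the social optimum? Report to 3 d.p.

Social marginal benefit = demand − MEC = 56.413 - 1.746Q.
Set SMB = MC: 56.413 - 1.746Q = 40.583 + 3.351Q → Q* = 3.1057.

Q* = 3.106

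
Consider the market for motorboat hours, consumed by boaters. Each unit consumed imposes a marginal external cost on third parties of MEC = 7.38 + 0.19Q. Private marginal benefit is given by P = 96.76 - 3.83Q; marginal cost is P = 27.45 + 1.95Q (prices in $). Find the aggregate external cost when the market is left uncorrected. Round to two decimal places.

Market equilibrium (private): 27.45 + 1.95Q = 96.76 - 3.83Q → Q_m = 11.9913.
Total external cost = ∫₀^{Q_m} (7.38 + 0.19Q) dQ = 7.38×11.9913 + ½×0.19×11.9913² = 102.1560.

$102.16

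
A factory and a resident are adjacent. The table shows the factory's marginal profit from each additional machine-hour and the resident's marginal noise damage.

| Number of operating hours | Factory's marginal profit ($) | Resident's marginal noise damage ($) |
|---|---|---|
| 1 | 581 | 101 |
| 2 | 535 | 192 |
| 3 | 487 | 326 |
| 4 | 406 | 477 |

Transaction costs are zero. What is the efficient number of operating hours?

3

Bargaining reaches the level where marginal profit last exceeds marginal noise damage.
That holds through level 3 (487 ≥ 326) but not at 4 (406 < 477).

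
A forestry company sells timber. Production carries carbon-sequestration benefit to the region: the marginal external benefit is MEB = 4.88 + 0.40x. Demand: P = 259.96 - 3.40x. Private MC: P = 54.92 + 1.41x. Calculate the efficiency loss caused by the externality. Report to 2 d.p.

Market equilibrium (private): 54.92 + 1.41x = 259.96 - 3.40x → x_m = 42.6279.
Social marginal cost = private MC − MEB = 50.04 + 1.01x.
Set SMC = demand: 50.04 + 1.01x = 259.96 - 3.40x → x* = 47.6009.
The welfare-loss triangle has base |x_m − x*| and height MEB(x_m) (the vertical gap between SMC and demand is zero at x* and MEB at x_m).
DWL = ½ × 4.9730 × 21.9311 = 54.5317.

DWL = 54.53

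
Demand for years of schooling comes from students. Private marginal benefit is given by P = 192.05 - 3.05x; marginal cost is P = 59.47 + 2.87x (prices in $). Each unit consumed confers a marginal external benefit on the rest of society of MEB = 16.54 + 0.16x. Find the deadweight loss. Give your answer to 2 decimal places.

Market equilibrium (private): 59.47 + 2.87x = 192.05 - 3.05x → x_m = 22.3953.
Social marginal benefit = demand + MEB = 208.59 - 2.89x.
Set SMB = MC: 208.59 - 2.89x = 59.47 + 2.87x → x* = 25.8889.
The loss is the area between SMB and MC from x* to x_m; with linear curves that's a triangle of height MEB(x_m).
DWL = ½ × 3.4936 × 20.1232 = 35.1512.

DWL = $35.15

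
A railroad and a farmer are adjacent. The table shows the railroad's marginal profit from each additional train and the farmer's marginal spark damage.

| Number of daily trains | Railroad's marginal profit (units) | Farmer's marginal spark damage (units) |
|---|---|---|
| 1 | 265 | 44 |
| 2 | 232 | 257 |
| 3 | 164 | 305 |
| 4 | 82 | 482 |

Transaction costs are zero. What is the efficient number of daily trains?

Bargaining reaches the level where marginal profit last exceeds marginal spark damage.
That holds through level 1 (265 ≥ 44) but not at 2 (232 < 257).

1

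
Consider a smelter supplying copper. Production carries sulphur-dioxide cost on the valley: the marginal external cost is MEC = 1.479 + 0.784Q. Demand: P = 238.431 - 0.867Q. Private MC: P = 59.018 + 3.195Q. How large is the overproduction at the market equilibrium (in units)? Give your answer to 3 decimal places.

Market equilibrium (private): 59.018 + 3.195Q = 238.431 - 0.867Q → Q_m = 44.1686.
Social marginal cost = private MC + MEC = 60.497 + 3.979Q.
Set SMC = demand: 60.497 + 3.979Q = 238.431 - 0.867Q → Q* = 36.7177.
Gap = |44.1686 − 36.7177| = 7.4509.

7.451 units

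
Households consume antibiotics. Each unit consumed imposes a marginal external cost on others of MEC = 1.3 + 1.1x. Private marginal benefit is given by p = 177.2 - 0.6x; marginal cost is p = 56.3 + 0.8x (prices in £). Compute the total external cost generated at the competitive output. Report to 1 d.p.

Market equilibrium (private): 56.3 + 0.8x = 177.2 - 0.6x → x_m = 86.3571.
Total external cost = ∫₀^{x_m} (1.3 + 1.1x) dx = 1.3×86.3571 + ½×1.1×86.3571² = 4213.9160.

£4213.9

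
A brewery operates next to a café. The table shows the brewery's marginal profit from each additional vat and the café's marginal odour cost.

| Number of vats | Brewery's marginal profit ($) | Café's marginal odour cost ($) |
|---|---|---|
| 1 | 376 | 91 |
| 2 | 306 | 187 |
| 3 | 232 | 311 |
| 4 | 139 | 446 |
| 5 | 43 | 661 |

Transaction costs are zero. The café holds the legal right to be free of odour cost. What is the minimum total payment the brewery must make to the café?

Efficient level: marginal profit ≥ marginal odour cost through level 2, so k* = 2.
With the café holding the right, the brewery must at least compensate total damage at k*: 91 + 187 = 278.

$278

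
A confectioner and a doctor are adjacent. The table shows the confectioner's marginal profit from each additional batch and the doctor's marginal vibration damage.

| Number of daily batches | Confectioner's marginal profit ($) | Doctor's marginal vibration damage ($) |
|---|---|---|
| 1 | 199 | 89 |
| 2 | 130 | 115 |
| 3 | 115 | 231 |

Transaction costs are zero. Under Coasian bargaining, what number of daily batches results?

Bargaining reaches the level where marginal profit last exceeds marginal vibration damage.
That holds through level 2 (130 ≥ 115) but not at 3 (115 < 231).

2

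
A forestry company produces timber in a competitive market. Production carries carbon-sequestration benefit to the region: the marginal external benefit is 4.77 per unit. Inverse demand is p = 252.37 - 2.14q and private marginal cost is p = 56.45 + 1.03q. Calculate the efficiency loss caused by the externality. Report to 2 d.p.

Market equilibrium (private): 56.45 + 1.03q = 252.37 - 2.14q → q_m = 61.8044.
Social marginal cost = private MC − MEB = 51.68 + 1.03q.
Set SMC = demand: 51.68 + 1.03q = 252.37 - 2.14q → q* = 63.3091.
The loss is the area between SMC and demand from q* to q_m; with linear curves that's a triangle of height MEB(q_m).
DWL = ½ × 1.5047 × 4.7700 = 3.5887.

DWL = 3.59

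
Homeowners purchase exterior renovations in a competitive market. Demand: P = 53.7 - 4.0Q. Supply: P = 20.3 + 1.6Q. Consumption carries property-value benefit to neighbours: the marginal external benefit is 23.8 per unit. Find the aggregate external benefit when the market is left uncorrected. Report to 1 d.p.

Market equilibrium (private): 20.3 + 1.6Q = 53.7 - 4.0Q → Q_m = 5.9643.
Total external benefit = MEB × Q_m = 23.8 × 5.9643 = 141.9503.

142.0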